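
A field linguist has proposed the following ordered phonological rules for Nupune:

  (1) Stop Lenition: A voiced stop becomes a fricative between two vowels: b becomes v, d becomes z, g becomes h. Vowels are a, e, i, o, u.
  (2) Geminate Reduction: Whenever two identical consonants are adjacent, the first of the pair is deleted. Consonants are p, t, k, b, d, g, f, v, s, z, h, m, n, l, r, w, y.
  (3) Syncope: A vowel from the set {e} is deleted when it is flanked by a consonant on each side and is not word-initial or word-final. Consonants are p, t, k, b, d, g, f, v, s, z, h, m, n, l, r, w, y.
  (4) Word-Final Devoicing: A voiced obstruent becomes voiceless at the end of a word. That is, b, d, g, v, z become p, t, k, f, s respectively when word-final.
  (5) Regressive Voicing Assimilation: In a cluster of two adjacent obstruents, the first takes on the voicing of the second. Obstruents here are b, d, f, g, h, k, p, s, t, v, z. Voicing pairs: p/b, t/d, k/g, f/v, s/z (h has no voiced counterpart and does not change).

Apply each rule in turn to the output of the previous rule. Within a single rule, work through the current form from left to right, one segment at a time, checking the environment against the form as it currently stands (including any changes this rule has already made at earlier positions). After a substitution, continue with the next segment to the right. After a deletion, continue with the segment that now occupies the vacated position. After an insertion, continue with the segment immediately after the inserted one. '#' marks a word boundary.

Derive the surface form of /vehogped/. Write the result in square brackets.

(1) Stop Lenition: no change — [vehogped]
(2) Geminate Reduction: no change — [vehogped]
(3) Syncope: [vehogped] → [vhogpd]
(4) Word-Final Devoicing: [vhogpd] → [vhogpt]
(5) Regressive Voicing Assimilation: [vhogpt] → [fhokpt]

[fhokpt]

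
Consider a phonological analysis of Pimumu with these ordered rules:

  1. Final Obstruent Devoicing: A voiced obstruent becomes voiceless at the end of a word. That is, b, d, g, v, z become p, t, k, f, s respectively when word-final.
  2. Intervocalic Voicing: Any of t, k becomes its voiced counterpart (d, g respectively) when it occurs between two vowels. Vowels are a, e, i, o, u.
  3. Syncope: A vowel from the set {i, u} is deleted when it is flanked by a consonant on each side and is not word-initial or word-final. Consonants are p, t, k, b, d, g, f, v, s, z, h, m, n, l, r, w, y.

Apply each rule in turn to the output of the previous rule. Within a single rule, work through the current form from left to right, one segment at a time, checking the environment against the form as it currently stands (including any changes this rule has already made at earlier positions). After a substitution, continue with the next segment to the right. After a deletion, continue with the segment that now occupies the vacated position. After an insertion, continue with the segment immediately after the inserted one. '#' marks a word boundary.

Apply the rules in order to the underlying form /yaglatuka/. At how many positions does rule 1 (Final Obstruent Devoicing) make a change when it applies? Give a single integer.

1 Final Obstruent Devoicing: no change — [yaglatuka]
2 Intervocalic Voicing: [yaglatuka] → [yagladuga]
3 Syncope: [yagladuga] → [yagladga]
Rule 1 changed 0 position(s).

0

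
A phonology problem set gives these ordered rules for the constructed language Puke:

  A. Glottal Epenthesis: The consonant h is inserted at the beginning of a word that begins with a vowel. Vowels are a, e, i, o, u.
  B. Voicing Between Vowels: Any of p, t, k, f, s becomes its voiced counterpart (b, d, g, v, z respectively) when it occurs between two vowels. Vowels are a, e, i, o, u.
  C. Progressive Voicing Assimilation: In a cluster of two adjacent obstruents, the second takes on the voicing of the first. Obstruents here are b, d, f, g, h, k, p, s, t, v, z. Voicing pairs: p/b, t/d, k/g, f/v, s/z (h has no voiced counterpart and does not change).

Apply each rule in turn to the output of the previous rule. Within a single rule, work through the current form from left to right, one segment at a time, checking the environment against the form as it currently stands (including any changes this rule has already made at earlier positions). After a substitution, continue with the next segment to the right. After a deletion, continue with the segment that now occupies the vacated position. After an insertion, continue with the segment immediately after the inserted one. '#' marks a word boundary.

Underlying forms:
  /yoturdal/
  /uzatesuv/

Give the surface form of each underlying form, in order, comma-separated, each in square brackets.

/yoturdal/:
  A Glottal Epenthesis: no change — [yoturdal]
  B Voicing Between Vowels: [yoturdal] → [yodurdal]
  C Progressive Voicing Assimilation: no change — [yodurdal]
/uzatesuv/:
  A Glottal Epenthesis: [uzatesuv] → [huzatesuv]
  B Voicing Between Vowels: [huzatesuv] → [huzadezuv]
  C Progressive Voicing Assimilation: no change — [huzadezuv]

[yodurdal], [huzadezuv]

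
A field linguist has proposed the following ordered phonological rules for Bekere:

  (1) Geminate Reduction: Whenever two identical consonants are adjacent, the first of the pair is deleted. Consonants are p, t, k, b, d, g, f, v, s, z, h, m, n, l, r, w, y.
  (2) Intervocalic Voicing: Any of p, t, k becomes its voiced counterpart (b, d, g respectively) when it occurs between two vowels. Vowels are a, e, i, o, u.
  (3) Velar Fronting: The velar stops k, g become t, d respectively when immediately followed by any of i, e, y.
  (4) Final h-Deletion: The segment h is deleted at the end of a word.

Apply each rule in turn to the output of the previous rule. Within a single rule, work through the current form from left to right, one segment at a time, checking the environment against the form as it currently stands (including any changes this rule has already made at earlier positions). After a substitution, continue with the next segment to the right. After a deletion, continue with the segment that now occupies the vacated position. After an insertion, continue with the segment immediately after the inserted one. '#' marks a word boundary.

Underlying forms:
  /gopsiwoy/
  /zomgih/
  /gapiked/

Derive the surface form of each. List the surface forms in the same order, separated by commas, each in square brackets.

/gopsiwoy/:
  (1) Geminate Reduction: no change — [gopsiwoy]
  (2) Intervocalic Voicing: no change — [gopsiwoy]
  (3) Velar Fronting: no change — [gopsiwoy]
  (4) Final h-Deletion: no change — [gopsiwoy]
/zomgih/:
  (1) Geminate Reduction: no change — [zomgih]
  (2) Intervocalic Voicing: no change — [zomgih]
  (3) Velar Fronting: [zomgih] → [zomdih]
  (4) Final h-Deletion: [zomdih] → [zomdi]
/gapiked/:
  (1) Geminate Reduction: no change — [gapiked]
  (2) Intervocalic Voicing: [gapiked] → [gabiged]
  (3) Velar Fronting: [gabiged] → [gabided]
  (4) Final h-Deletion: no change — [gabided]

[gopsiwoy], [zomdi], [gabided]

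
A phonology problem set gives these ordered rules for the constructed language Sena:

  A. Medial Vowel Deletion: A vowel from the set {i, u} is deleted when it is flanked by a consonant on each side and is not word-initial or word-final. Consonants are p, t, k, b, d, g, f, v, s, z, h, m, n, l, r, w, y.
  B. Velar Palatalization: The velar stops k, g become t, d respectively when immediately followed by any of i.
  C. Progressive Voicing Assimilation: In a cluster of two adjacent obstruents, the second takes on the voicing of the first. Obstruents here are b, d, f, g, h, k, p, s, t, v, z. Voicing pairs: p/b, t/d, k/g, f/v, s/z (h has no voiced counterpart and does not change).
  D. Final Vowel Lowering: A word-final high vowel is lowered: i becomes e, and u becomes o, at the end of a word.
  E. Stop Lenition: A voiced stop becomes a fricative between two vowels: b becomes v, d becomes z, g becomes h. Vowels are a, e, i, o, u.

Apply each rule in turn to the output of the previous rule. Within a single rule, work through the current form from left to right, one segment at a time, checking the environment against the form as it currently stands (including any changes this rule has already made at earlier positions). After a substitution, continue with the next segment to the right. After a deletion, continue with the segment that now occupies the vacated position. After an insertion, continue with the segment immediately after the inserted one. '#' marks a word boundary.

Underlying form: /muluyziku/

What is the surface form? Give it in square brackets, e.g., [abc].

A Medial Vowel Deletion: [muluyziku] → [mlyzku]
B Velar Palatalization: no change — [mlyzku]
C Progressive Voicing Assimilation: [mlyzku] → [mlyzgu]
D Final Vowel Lowering: [mlyzgu] → [mlyzgo]
E Stop Lenition: no change — [mlyzgo]

[mlyzgo]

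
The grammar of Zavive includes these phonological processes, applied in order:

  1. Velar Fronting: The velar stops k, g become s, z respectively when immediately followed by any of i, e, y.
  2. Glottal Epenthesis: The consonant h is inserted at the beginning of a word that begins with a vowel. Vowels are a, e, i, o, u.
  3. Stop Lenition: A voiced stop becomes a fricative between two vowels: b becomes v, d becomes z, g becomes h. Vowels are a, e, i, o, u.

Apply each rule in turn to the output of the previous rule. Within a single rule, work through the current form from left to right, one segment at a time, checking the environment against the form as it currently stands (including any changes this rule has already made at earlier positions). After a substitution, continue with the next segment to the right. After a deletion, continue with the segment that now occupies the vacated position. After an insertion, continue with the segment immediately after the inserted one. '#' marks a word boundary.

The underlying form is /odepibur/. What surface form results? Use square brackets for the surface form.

[hozepivur]

1 Velar Fronting: no change — [odepibur]
2 Glottal Epenthesis: [odepibur] → [hodepibur]
3 Stop Lenition: [hodepibur] → [hozepivur]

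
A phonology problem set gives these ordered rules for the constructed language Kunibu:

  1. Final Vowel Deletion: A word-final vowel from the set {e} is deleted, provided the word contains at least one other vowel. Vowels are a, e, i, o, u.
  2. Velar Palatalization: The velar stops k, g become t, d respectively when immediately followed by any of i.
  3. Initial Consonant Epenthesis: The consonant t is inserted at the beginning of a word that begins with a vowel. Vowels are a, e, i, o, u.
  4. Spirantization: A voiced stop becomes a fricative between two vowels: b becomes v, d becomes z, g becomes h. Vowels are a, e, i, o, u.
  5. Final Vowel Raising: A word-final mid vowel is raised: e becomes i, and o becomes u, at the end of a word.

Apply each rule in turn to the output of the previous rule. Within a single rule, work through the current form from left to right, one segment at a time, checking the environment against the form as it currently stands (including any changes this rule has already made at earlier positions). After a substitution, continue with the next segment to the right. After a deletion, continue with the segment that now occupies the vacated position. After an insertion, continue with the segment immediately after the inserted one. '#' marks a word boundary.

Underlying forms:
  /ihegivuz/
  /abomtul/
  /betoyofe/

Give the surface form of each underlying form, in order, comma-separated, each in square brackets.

/ihegivuz/:
  1 Final Vowel Deletion: no change — [ihegivuz]
  2 Velar Palatalization: [ihegivuz] → [ihedivuz]
  3 Initial Consonant Epenthesis: [ihedivuz] → [tihedivuz]
  4 Spirantization: [tihedivuz] → [tihezivuz]
  5 Final Vowel Raising: no change — [tihezivuz]
/abomtul/:
  1 Final Vowel Deletion: no change — [abomtul]
  2 Velar Palatalization: no change — [abomtul]
  3 Initial Consonant Epenthesis: [abomtul] → [tabomtul]
  4 Spirantization: [tabomtul] → [tavomtul]
  5 Final Vowel Raising: no change — [tavomtul]
/betoyofe/:
  1 Final Vowel Deletion: [betoyofe] → [betoyof]
  2 Velar Palatalization: no change — [betoyof]
  3 Initial Consonant Epenthesis: no change — [betoyof]
  4 Spirantization: no change — [betoyof]
  5 Final Vowel Raising: no change — [betoyof]

[tihezivuz], [tavomtul], [betoyof]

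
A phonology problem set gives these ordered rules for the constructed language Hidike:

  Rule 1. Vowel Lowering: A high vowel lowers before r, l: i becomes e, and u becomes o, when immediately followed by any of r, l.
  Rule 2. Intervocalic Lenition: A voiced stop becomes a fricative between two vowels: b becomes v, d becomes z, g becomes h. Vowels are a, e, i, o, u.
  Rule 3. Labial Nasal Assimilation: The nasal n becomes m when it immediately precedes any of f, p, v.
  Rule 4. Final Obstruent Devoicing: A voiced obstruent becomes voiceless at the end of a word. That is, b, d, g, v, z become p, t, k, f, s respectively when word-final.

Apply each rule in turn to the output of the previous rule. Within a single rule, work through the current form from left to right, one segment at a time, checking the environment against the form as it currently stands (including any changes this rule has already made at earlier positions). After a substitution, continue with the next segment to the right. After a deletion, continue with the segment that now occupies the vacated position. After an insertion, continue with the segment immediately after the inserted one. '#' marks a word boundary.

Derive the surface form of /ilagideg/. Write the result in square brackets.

Rule 1 Vowel Lowering: [ilagideg] → [elagideg]
Rule 2 Intervocalic Lenition: [elagideg] → [elahizeg]
Rule 3 Labial Nasal Assimilation: no change — [elahizeg]
Rule 4 Final Obstruent Devoicing: [elahizeg] → [elahizek]

[elahizek]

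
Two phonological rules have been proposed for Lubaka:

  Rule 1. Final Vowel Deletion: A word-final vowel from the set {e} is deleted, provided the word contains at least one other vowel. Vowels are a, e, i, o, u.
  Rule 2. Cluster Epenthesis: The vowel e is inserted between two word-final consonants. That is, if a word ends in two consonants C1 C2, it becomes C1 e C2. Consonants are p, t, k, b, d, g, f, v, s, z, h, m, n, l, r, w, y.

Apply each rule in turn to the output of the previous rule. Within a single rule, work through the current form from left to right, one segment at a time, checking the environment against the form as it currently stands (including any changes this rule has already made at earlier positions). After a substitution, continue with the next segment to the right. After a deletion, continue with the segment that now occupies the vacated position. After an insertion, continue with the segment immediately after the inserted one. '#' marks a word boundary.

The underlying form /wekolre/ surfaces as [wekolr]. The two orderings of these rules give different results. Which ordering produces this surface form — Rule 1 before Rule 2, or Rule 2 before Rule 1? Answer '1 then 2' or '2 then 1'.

2 then 1

Order 1 then 2:
  1 Final Vowel Deletion: [wekolre] → [wekolr]
  2 Cluster Epenthesis: [wekolr] → [wekoler]
  result: [wekoler]
Order 2 then 1:
  2 Cluster Epenthesis: no change — [wekolre]
  1 Final Vowel Deletion: [wekolre] → [wekolr]
  result: [wekolr]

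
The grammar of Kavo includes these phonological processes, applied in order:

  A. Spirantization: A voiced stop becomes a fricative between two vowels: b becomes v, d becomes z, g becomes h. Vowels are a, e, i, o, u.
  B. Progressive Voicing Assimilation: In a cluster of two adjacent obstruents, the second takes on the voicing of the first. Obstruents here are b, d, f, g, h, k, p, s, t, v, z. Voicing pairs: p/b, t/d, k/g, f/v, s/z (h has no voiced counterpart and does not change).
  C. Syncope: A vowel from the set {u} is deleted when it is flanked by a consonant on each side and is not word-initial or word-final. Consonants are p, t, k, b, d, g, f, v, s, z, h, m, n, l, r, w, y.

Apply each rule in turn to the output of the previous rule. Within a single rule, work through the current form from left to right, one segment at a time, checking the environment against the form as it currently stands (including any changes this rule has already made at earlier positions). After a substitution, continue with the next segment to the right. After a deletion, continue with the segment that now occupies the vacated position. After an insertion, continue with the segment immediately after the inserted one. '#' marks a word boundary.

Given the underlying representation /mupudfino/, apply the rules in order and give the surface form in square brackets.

A Spirantization: no change — [mupudfino]
B Progressive Voicing Assimilation: [mupudfino] → [mupudvino]
C Syncope: [mupudvino] → [mpdvino]

[mpdvino]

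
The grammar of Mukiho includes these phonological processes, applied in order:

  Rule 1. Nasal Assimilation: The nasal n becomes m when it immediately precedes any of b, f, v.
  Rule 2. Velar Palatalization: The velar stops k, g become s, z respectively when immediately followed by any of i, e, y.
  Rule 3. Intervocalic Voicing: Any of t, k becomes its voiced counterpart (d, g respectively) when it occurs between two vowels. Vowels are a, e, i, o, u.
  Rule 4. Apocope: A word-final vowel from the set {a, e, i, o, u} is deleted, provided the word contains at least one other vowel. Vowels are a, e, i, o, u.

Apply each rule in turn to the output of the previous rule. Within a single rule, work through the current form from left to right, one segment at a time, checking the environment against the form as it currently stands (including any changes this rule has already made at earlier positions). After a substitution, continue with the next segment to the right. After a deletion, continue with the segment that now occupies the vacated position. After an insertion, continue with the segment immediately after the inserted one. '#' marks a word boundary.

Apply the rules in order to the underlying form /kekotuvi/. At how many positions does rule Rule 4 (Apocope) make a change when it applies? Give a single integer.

1

Rule 1 Nasal Assimilation: no change — [kekotuvi]
Rule 2 Velar Palatalization: [kekotuvi] → [sekotuvi]
Rule 3 Intervocalic Voicing: [sekotuvi] → [segoduvi]
Rule 4 Apocope: [segoduvi] → [segoduv]
Rule Rule 4 changed 1 position(s).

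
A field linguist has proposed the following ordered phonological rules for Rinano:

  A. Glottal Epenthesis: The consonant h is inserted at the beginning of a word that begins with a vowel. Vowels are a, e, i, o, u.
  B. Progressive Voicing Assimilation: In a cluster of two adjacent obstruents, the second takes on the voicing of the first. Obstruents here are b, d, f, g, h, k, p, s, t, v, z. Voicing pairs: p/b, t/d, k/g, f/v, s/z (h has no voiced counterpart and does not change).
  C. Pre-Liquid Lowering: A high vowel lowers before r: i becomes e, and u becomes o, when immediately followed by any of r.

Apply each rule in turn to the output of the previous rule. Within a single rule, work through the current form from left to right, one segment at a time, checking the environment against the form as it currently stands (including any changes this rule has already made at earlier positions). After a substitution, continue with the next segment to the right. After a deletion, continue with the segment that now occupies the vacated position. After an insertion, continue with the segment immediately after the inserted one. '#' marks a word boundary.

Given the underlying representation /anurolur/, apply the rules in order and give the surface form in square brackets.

[hanorolor]

A Glottal Epenthesis: [anurolur] → [hanurolur]
B Progressive Voicing Assimilation: no change — [hanurolur]
C Pre-Liquid Lowering: [hanurolur] → [hanorolor]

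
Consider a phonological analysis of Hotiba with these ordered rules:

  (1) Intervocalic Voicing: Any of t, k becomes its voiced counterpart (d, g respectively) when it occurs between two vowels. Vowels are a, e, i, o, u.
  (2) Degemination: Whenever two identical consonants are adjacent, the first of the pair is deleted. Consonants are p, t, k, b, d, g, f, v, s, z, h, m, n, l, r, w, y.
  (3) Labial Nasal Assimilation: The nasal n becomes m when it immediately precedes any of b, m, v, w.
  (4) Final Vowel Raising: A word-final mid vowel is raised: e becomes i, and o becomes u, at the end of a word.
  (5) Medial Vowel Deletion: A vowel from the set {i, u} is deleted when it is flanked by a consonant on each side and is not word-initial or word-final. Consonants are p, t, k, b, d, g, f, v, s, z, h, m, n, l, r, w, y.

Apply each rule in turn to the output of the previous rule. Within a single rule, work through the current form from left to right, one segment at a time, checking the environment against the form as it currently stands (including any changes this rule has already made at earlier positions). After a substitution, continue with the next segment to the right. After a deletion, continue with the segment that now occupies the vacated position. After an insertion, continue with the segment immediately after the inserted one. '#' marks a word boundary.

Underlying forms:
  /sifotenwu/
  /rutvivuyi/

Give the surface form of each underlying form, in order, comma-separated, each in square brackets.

[sfodemwu], [rtvvyi]

/sifotenwu/:
  (1) Intervocalic Voicing: [sifotenwu] → [sifodenwu]
  (2) Degemination: no change — [sifodenwu]
  (3) Labial Nasal Assimilation: [sifodenwu] → [sifodemwu]
  (4) Final Vowel Raising: no change — [sifodemwu]
  (5) Medial Vowel Deletion: [sifodemwu] → [sfodemwu]
/rutvivuyi/:
  (1) Intervocalic Voicing: no change — [rutvivuyi]
  (2) Degemination: no change — [rutvivuyi]
  (3) Labial Nasal Assimilation: no change — [rutvivuyi]
  (4) Final Vowel Raising: no change — [rutvivuyi]
  (5) Medial Vowel Deletion: [rutvivuyi] → [rtvvyi]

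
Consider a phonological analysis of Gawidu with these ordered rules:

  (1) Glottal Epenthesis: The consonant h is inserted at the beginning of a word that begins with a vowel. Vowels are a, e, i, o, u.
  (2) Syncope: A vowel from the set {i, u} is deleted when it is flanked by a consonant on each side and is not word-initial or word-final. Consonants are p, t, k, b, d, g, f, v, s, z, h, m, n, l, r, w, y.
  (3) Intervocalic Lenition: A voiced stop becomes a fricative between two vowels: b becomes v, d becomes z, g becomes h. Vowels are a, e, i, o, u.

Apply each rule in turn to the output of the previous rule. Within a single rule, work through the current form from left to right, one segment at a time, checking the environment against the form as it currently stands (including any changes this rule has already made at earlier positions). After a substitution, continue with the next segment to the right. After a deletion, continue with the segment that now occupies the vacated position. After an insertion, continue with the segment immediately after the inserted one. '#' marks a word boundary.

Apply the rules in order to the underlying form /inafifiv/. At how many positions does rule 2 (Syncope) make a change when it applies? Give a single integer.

3

(1) Glottal Epenthesis: [inafifiv] → [hinafifiv]
(2) Syncope: [hinafifiv] → [hnaffv]
(3) Intervocalic Lenition: no change — [hnaffv]
Rule 2 changed 3 position(s).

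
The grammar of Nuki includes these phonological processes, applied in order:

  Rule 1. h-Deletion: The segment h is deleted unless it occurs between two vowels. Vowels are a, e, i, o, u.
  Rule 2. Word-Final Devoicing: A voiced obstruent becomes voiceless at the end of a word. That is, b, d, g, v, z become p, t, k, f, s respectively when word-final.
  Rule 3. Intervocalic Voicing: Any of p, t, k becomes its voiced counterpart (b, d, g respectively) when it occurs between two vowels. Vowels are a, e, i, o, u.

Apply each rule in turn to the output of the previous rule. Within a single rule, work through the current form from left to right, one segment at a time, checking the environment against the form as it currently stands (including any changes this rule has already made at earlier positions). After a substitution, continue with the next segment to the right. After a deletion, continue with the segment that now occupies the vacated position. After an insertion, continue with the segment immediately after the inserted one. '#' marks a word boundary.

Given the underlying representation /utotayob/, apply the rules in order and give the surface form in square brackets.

[udodayop]

Rule 1 h-Deletion: no change — [utotayob]
Rule 2 Word-Final Devoicing: [utotayob] → [utotayop]
Rule 3 Intervocalic Voicing: [utotayop] → [udodayop]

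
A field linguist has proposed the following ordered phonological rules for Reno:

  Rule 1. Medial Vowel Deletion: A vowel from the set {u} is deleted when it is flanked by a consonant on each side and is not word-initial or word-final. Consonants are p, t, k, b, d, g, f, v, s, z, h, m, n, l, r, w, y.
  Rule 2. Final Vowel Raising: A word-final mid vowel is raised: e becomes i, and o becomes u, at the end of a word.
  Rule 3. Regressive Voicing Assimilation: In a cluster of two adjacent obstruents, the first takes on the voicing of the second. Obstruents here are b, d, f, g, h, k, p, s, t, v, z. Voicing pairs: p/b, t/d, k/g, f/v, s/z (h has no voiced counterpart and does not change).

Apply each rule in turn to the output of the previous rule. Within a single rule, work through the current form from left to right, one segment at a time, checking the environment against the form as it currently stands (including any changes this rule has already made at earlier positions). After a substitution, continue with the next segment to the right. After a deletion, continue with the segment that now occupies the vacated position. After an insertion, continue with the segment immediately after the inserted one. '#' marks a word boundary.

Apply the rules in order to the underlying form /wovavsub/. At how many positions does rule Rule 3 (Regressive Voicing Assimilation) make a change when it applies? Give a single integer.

Rule 1 Medial Vowel Deletion: [wovavsub] → [wovavsb]
Rule 2 Final Vowel Raising: no change — [wovavsb]
Rule 3 Regressive Voicing Assimilation: [wovavsb] → [wovafzb]
Rule Rule 3 changed 2 position(s).

2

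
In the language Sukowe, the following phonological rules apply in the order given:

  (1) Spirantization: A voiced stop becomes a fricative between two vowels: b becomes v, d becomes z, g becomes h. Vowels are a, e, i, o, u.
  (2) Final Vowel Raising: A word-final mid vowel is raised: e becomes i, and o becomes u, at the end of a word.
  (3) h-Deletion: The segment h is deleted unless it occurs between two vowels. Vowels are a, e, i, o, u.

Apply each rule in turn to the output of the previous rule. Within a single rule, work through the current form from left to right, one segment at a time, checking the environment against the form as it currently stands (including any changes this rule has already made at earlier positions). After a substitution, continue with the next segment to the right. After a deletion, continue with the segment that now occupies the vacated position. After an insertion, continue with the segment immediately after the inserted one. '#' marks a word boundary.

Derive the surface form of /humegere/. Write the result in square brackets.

(1) Spirantization: [humegere] → [humehere]
(2) Final Vowel Raising: [humehere] → [humeheri]
(3) h-Deletion: [humeheri] → [umeheri]

[umeheri]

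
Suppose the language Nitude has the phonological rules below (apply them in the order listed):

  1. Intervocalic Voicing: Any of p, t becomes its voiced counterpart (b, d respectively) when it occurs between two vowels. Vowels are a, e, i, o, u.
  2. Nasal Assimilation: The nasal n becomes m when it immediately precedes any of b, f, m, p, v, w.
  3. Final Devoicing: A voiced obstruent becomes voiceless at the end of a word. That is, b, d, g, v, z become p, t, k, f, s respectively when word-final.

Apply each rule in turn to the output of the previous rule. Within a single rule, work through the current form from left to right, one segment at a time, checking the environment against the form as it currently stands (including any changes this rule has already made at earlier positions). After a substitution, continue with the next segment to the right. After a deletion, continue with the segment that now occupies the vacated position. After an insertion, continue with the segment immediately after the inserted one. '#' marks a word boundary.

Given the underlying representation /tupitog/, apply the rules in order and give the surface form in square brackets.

1 Intervocalic Voicing: [tupitog] → [tubidog]
2 Nasal Assimilation: no change — [tubidog]
3 Final Devoicing: [tubidog] → [tubidok]

[tubidok]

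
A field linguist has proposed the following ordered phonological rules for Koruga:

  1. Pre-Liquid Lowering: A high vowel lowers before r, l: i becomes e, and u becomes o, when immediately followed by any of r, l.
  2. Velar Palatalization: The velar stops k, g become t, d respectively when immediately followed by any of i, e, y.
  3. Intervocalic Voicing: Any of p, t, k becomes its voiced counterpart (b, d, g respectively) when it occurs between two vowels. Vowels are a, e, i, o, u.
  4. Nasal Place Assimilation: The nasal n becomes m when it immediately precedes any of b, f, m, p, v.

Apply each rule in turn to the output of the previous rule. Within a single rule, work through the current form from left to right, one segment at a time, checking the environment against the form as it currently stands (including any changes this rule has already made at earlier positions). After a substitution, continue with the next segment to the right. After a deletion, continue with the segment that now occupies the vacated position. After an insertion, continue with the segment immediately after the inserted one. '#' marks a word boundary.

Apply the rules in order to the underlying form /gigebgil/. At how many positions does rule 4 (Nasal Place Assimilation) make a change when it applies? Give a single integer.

1 Pre-Liquid Lowering: [gigebgil] → [gigebgel]
2 Velar Palatalization: [gigebgel] → [didebdel]
3 Intervocalic Voicing: no change — [didebdel]
4 Nasal Place Assimilation: no change — [didebdel]
Rule 4 changed 0 position(s).

0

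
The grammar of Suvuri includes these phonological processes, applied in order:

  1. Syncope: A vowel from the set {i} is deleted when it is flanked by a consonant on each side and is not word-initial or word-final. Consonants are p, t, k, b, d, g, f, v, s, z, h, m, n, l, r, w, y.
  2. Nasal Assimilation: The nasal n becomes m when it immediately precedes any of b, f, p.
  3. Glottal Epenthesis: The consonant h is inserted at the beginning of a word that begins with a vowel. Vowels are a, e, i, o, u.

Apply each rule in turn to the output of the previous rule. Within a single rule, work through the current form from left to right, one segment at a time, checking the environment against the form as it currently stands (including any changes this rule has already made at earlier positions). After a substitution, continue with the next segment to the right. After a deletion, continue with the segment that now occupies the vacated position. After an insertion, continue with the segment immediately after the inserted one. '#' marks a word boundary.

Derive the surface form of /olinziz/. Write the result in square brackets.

1 Syncope: [olinziz] → [olnzz]
2 Nasal Assimilation: no change — [olnzz]
3 Glottal Epenthesis: [olnzz] → [holnzz]

[holnzz]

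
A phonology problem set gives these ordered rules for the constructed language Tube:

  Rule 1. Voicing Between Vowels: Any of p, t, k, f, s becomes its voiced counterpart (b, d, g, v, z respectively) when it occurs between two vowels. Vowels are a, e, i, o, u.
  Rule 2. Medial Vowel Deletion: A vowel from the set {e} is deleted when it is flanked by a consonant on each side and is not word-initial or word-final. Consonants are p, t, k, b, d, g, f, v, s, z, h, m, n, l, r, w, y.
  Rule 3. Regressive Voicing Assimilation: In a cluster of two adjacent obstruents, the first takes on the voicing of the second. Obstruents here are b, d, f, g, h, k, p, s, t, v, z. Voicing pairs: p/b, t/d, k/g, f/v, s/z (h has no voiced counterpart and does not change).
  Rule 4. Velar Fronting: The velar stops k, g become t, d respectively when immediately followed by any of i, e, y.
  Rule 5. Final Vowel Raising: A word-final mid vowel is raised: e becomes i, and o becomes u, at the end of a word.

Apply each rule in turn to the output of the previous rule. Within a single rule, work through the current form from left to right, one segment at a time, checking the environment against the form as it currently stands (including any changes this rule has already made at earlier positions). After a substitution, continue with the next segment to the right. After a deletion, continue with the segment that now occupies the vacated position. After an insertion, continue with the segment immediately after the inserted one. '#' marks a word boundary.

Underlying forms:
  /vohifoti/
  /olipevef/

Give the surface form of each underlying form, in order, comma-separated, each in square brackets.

/vohifoti/:
  Rule 1 Voicing Between Vowels: [vohifoti] → [vohivodi]
  Rule 2 Medial Vowel Deletion: no change — [vohivodi]
  Rule 3 Regressive Voicing Assimilation: no change — [vohivodi]
  Rule 4 Velar Fronting: no change — [vohivodi]
  Rule 5 Final Vowel Raising: no change — [vohivodi]
/olipevef/:
  Rule 1 Voicing Between Vowels: [olipevef] → [olibevef]
  Rule 2 Medial Vowel Deletion: [olibevef] → [olibvf]
  Rule 3 Regressive Voicing Assimilation: [olibvf] → [olibff]
  Rule 4 Velar Fronting: no change — [olibff]
  Rule 5 Final Vowel Raising: no change — [olibff]

[vohivodi], [olibff]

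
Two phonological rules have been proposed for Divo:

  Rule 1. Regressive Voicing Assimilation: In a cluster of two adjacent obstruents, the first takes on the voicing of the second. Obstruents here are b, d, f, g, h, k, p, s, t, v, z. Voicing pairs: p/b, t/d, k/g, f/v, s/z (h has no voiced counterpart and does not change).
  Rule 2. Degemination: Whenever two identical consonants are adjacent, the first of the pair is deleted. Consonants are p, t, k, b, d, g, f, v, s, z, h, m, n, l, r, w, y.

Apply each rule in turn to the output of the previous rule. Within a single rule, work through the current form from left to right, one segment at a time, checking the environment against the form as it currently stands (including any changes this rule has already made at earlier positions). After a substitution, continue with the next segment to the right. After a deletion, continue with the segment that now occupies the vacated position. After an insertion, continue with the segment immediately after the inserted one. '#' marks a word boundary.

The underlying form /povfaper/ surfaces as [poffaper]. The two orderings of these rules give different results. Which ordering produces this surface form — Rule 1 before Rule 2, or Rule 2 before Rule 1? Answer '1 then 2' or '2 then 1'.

Order 1 then 2:
  1 Regressive Voicing Assimilation: [povfaper] → [poffaper]
  2 Degemination: [poffaper] → [pofaper]
  result: [pofaper]
Order 2 then 1:
  2 Degemination: no change — [povfaper]
  1 Regressive Voicing Assimilation: [povfaper] → [poffaper]
  result: [poffaper]

2 then 1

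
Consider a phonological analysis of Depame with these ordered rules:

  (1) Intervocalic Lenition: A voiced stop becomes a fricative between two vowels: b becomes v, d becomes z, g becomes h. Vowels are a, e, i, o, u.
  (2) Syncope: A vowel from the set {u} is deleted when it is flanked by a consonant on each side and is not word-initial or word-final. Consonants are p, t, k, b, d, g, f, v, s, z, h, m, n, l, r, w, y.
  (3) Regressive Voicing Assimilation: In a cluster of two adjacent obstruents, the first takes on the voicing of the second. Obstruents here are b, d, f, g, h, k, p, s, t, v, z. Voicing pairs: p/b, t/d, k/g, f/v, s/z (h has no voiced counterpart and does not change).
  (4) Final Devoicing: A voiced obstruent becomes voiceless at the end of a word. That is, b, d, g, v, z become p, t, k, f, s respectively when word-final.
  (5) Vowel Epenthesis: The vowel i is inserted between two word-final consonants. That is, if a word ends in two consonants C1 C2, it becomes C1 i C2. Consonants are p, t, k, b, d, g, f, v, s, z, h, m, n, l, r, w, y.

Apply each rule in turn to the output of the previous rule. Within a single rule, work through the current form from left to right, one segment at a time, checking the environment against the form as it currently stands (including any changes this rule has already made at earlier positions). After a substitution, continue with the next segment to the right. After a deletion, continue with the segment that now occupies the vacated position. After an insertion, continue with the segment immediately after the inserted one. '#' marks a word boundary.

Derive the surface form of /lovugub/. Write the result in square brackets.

(1) Intervocalic Lenition: [lovugub] → [lovuhub]
(2) Syncope: [lovuhub] → [lovhb]
(3) Regressive Voicing Assimilation: [lovhb] → [lofhb]
(4) Final Devoicing: [lofhb] → [lofhp]
(5) Vowel Epenthesis: [lofhp] → [lofhip]

[lofhip]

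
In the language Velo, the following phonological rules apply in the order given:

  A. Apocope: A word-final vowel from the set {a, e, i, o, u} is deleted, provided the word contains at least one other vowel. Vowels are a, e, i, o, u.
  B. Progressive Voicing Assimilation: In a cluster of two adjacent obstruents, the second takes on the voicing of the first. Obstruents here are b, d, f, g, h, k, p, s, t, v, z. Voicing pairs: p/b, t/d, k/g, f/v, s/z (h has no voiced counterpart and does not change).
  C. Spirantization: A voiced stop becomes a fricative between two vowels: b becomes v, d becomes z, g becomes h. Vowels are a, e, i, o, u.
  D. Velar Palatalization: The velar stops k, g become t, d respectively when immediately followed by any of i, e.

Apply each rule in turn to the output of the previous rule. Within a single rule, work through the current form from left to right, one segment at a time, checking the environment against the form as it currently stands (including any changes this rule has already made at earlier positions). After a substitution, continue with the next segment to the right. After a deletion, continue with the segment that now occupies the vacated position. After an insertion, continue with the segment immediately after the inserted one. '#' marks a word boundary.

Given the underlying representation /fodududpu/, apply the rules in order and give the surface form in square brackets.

A Apocope: [fodududpu] → [fodududp]
B Progressive Voicing Assimilation: [fodududp] → [fodududb]
C Spirantization: [fodududb] → [fozuzudb]
D Velar Palatalization: no change — [fozuzudb]

[fozuzudb]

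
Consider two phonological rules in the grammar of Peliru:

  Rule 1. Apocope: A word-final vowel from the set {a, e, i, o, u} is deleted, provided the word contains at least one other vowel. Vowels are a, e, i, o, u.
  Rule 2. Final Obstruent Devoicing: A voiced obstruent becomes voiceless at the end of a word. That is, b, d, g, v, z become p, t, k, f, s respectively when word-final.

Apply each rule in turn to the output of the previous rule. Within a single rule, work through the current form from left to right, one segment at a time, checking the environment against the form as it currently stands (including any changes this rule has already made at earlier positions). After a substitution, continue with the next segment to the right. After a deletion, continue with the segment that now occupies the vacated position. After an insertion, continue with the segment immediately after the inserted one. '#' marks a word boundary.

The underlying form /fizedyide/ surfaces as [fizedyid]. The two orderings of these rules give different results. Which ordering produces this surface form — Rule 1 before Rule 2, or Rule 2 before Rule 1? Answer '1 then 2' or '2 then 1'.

Order 1 then 2:
  1 Apocope: [fizedyide] → [fizedyid]
  2 Final Obstruent Devoicing: [fizedyid] → [fizedyit]
  result: [fizedyit]
Order 2 then 1:
  2 Final Obstruent Devoicing: no change — [fizedyide]
  1 Apocope: [fizedyide] → [fizedyid]
  result: [fizedyid]

2 then 1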